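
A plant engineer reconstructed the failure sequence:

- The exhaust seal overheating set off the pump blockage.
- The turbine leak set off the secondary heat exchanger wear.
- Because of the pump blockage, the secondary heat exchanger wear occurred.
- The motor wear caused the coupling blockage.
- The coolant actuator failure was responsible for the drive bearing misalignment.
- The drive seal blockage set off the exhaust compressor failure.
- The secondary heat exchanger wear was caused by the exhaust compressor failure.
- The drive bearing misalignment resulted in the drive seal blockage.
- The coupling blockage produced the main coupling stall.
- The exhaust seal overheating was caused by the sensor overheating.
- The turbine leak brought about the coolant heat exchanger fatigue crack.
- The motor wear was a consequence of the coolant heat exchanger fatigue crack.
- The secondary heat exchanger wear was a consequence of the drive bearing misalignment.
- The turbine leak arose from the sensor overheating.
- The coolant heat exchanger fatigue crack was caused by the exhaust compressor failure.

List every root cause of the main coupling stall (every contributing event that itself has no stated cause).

the coolant actuator failure, the sensor overheating

Tracing upstream from the main coupling stall: the main coupling stall ← the coupling blockage ← the motor wear ← the coolant heat exchanger fatigue crack ← the turbine leak ← the sensor overheating.
A separate upstream branch: the main coupling stall ← the coupling blockage ← the motor wear ← the coolant heat exchanger fatigue crack ← the exhaust compressor failure ← the drive seal blockage ← the drive bearing misalignment ← the coolant actuator failure.
Each of those chain origins has no stated cause.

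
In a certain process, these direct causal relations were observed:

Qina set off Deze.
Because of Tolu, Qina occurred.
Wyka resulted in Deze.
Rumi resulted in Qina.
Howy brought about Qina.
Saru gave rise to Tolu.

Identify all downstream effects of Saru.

Direct effects: Tolu.
2 steps out: Qina.
3 steps out: Deze.
Not reachable from it: Rumi, Howy, Wyka.

Deze, Qina, Tolu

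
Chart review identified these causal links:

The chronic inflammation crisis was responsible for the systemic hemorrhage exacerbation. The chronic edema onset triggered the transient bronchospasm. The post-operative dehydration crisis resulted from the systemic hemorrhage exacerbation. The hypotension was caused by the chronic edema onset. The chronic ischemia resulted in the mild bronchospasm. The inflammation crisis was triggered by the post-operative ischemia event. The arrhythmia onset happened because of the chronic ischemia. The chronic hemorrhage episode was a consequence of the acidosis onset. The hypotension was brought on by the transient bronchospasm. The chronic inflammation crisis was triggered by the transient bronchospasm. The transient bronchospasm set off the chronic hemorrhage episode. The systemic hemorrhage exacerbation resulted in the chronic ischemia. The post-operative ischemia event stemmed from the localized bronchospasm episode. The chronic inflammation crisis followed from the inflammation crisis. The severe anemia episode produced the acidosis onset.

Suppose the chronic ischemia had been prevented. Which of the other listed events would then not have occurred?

Downstream of the chronic ischemia: the mild bronchospasm, the arrhythmia onset.

the arrhythmia onset, the mild bronchospasm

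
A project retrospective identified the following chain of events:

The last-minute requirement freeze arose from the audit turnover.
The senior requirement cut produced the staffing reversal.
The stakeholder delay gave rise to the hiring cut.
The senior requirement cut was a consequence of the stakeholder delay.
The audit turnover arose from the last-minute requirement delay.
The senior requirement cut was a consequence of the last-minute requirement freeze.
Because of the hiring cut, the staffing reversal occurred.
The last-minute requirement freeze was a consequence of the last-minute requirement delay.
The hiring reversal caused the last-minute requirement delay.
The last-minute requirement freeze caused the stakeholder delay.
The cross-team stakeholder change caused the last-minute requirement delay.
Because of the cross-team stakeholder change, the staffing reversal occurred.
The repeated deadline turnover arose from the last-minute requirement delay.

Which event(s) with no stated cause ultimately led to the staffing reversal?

Tracing upstream from the staffing reversal: the staffing reversal ← the cross-team stakeholder change.
A separate upstream branch: the staffing reversal ← the senior requirement cut ← the last-minute requirement freeze ← the last-minute requirement delay ← the hiring reversal.
Each of those chain origins has no stated cause.

the cross-team stakeholder change, the hiring reversal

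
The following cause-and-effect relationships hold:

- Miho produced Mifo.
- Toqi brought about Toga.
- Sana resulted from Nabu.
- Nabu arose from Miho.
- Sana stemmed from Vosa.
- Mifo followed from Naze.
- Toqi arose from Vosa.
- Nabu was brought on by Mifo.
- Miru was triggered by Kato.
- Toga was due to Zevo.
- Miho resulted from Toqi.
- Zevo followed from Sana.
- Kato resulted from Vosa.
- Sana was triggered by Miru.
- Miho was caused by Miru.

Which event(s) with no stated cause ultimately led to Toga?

Naze, Vosa

Tracing upstream from Toga: Toga ← Toqi ← Vosa.
A separate upstream branch: Toga ← Zevo ← Sana ← Nabu ← Mifo ← Naze.
Each of those chain origins has no stated cause.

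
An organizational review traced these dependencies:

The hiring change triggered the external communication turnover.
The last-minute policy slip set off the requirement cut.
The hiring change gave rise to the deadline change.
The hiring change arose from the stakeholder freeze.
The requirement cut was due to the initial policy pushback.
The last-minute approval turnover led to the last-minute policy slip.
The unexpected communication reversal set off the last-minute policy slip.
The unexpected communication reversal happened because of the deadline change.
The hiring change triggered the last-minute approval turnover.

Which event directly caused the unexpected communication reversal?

the deadline change

Upstream contributors include the stakeholder freeze, the hiring change, but only the deadline change feeds directly into the unexpected communication reversal.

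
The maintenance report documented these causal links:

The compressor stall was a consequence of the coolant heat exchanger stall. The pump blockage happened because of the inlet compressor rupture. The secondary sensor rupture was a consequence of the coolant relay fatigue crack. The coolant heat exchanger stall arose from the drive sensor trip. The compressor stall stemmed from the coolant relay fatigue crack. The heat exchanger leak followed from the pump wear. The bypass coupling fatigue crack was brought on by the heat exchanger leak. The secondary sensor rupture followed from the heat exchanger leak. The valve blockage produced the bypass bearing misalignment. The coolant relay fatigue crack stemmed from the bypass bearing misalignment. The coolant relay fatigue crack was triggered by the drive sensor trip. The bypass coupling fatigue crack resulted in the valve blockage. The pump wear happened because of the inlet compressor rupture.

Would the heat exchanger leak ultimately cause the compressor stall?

There is a causal chain: the heat exchanger leak → the bypass coupling fatigue crack → the valve blockage → the bypass bearing misalignment → the coolant relay fatigue crack → the compressor stall.

Yes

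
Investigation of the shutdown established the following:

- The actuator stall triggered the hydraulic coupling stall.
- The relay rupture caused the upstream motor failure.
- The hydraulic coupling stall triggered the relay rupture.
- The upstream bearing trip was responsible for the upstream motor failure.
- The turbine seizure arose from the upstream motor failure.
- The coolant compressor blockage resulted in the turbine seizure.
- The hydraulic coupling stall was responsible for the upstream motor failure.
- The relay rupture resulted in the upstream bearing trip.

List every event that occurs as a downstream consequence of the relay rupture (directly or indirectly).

the turbine seizure, the upstream bearing trip, the upstream motor failure

Direct effects: the upstream bearing trip, the upstream motor failure.
2 steps out: the turbine seizure.
Not reachable from it: the actuator stall, the hydraulic coupling stall, the coolant compressor blockage.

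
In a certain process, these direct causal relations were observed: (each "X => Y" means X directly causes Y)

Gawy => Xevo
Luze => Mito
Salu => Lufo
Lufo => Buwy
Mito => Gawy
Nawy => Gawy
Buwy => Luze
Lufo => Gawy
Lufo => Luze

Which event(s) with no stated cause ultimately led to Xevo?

Tracing upstream from Xevo: Xevo ← Gawy ← Lufo ← Salu.
A separate upstream branch: Xevo ← Gawy ← Nawy.
Each of those chain origins has no stated cause.

Nawy, Salu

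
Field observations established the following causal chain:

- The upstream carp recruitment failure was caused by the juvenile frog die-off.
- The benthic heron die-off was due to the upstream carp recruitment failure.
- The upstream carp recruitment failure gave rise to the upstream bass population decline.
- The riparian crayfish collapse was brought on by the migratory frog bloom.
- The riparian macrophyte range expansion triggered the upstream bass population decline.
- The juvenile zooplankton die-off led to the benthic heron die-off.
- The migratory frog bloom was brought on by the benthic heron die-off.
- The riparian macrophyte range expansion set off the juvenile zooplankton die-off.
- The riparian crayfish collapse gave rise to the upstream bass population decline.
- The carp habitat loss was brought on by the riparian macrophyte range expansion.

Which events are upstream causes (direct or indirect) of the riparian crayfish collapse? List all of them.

Immediate cause of the riparian crayfish collapse: the migratory frog bloom.
Further upstream: the juvenile frog die-off, the riparian macrophyte range expansion, the juvenile zooplankton die-off, the upstream carp recruitment failure, the benthic heron die-off.

the benthic heron die-off, the juvenile frog die-off, the juvenile zooplankton die-off, the migratory frog bloom, the riparian macrophyte range expansion, the upstream carp recruitment failure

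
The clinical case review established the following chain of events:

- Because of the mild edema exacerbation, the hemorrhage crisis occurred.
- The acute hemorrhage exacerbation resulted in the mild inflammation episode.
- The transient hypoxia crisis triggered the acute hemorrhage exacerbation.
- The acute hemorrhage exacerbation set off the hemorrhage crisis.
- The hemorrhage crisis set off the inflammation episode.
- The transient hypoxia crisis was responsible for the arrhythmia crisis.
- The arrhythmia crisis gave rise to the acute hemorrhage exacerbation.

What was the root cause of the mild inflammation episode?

Tracing upstream from the mild inflammation episode: the mild inflammation episode ← the acute hemorrhage exacerbation ← the transient hypoxia crisis.
The transient hypoxia crisis has no stated cause, so it is the root.

the transient hypoxia crisis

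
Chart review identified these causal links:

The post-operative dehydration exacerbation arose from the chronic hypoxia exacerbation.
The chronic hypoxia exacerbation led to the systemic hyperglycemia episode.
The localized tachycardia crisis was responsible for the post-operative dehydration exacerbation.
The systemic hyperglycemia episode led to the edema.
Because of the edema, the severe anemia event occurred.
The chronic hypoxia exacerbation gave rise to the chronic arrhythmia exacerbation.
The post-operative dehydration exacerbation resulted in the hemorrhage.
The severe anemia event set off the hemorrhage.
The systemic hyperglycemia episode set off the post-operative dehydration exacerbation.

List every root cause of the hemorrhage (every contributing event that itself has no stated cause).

the chronic hypoxia exacerbation, the localized tachycardia crisis

Tracing upstream from the hemorrhage: the hemorrhage ← the post-operative dehydration exacerbation ← the chronic hypoxia exacerbation.
A separate upstream branch: the hemorrhage ← the post-operative dehydration exacerbation ← the localized tachycardia crisis.
Each of those chain origins has no stated cause.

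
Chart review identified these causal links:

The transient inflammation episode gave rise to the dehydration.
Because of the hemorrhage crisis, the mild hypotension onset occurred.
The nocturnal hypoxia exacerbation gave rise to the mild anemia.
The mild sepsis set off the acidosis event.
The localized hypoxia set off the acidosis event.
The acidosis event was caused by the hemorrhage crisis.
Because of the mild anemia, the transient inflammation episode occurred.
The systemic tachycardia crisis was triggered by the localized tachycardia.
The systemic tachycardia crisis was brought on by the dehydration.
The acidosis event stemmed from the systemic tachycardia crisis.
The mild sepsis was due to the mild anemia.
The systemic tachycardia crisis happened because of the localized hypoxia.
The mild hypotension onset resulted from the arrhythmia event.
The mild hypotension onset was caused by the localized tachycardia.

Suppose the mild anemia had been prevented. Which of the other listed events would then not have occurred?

Downstream of the mild anemia: the transient inflammation episode, the mild sepsis, the dehydration, the systemic tachycardia crisis, the acidosis event.
Of those, still caused via another path: the systemic tachycardia crisis, the acidosis event.
The remainder have no surviving cause.

the dehydration, the mild sepsis, the transient inflammation episode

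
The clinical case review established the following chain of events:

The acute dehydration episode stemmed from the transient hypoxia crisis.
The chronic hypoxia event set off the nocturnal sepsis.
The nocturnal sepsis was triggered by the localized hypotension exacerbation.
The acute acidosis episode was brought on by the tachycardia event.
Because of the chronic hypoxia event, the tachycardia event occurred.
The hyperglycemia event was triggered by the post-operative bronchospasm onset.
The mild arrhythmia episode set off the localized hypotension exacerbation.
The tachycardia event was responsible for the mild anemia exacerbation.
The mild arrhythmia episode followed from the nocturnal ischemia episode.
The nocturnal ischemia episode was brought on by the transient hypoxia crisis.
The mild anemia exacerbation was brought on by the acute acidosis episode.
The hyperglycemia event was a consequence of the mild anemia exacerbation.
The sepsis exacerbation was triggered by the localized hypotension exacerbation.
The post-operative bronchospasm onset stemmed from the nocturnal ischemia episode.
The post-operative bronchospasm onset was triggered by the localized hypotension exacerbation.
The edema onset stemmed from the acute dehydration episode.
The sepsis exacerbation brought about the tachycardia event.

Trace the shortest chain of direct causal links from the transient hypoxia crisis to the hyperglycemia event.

the transient hypoxia crisis → the nocturnal ischemia episode → the post-operative bronchospasm onset → the hyperglycemia event

the transient hypoxia crisis → the nocturnal ischemia episode
the nocturnal ischemia episode → the post-operative bronchospasm onset
the post-operative bronchospasm onset → the hyperglycemia event
Length: 3 steps.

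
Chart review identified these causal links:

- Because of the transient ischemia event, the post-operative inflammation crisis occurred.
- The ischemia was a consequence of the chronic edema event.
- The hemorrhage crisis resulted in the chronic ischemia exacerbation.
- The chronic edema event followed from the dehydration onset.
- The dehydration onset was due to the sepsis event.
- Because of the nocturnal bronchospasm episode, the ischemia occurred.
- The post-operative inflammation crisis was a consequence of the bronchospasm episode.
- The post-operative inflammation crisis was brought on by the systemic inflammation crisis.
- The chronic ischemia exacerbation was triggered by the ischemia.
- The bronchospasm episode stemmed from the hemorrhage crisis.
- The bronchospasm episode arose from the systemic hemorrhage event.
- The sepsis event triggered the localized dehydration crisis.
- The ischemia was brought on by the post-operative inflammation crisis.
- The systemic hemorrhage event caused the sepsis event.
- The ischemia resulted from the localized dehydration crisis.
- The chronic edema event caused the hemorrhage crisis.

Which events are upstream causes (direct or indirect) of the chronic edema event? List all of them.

Immediate cause of the chronic edema event: the dehydration onset.
Further upstream: the systemic hemorrhage event, the sepsis event.

the dehydration onset, the sepsis event, the systemic hemorrhage event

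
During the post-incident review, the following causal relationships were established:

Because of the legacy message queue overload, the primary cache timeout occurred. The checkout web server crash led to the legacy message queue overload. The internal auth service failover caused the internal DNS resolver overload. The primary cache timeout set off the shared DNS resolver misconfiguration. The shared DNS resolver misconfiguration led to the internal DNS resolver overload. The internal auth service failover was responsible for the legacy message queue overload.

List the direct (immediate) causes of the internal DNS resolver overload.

Upstream contributors include the checkout web server crash, the legacy message queue overload, the primary cache timeout, but only the internal auth service failover, the shared DNS resolver misconfiguration feed directly into the internal DNS resolver overload.

the internal auth service failover, the shared DNS resolver misconfiguration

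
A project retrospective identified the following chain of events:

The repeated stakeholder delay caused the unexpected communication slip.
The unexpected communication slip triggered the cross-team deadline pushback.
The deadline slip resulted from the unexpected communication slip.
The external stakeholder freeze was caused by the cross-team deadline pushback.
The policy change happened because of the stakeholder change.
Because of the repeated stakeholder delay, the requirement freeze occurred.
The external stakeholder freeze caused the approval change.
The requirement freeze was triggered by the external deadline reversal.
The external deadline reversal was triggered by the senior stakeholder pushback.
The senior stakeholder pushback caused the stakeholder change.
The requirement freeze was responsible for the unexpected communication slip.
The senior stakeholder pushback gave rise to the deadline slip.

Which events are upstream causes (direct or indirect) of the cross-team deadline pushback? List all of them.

Immediate cause of the cross-team deadline pushback: the unexpected communication slip.
Further upstream: the repeated stakeholder delay, the senior stakeholder pushback, the external deadline reversal, the requirement freeze.

the external deadline reversal, the repeated stakeholder delay, the requirement freeze, the senior stakeholder pushback, the unexpected communication slip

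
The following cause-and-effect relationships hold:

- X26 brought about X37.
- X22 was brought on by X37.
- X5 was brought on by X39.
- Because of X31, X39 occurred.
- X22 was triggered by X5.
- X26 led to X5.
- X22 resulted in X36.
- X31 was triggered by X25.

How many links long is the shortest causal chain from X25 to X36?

Shortest chain: X25 → X31 → X39 → X5 → X22 → X36.

5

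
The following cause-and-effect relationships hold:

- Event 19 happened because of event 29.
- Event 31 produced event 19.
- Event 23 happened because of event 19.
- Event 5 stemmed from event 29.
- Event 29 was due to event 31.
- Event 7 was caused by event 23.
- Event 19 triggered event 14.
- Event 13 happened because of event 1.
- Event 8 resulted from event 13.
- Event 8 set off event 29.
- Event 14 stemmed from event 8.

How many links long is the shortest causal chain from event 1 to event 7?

6

Shortest chain: event 1 → event 13 → event 8 → event 29 → event 19 → event 23 → event 7.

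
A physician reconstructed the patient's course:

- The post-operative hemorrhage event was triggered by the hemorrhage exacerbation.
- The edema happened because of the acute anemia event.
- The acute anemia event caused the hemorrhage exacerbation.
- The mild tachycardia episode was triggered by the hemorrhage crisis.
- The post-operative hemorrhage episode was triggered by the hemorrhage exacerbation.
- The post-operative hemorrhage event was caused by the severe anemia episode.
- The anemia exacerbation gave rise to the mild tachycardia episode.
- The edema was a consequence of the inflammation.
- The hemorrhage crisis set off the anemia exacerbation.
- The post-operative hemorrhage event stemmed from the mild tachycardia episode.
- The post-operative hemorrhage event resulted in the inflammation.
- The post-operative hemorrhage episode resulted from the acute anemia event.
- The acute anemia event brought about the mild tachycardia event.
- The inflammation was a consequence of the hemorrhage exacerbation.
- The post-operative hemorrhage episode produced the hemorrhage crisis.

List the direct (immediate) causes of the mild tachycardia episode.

Upstream contributors include the acute anemia event, the hemorrhage exacerbation, the post-operative hemorrhage episode, but only the anemia exacerbation, the hemorrhage crisis feed directly into the mild tachycardia episode.

the anemia exacerbation, the hemorrhage crisis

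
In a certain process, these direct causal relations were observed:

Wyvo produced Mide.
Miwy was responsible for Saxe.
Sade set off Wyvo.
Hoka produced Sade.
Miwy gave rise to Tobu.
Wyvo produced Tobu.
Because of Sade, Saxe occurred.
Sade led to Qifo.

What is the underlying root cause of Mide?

Hoka

Tracing upstream from Mide: Mide ← Wyvo ← Sade ← Hoka.
Hoka has no stated cause, so it is the root.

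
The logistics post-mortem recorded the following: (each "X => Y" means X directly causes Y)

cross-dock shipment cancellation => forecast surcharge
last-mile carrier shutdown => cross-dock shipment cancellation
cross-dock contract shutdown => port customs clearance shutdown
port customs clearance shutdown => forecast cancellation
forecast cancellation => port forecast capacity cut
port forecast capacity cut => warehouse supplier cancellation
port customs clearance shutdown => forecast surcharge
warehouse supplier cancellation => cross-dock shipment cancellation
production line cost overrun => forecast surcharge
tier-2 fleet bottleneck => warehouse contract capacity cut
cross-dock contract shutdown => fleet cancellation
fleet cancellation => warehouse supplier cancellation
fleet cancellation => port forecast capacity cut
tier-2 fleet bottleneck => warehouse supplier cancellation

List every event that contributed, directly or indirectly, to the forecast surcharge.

the cross-dock contract shutdown, the cross-dock shipment cancellation, the fleet cancellation, the forecast cancellation, the last-mile carrier shutdown, the port customs clearance shutdown, the port forecast capacity cut, the production line cost overrun, the tier-2 fleet bottleneck, the warehouse supplier cancellation

Immediate causes of the forecast surcharge: the production line cost overrun, the port customs clearance shutdown, the cross-dock shipment cancellation.
Further upstream: the tier-2 fleet bottleneck, the last-mile carrier shutdown, the cross-dock contract shutdown, the forecast cancellation, the fleet cancellation, the port forecast capacity cut, the warehouse supplier cancellation.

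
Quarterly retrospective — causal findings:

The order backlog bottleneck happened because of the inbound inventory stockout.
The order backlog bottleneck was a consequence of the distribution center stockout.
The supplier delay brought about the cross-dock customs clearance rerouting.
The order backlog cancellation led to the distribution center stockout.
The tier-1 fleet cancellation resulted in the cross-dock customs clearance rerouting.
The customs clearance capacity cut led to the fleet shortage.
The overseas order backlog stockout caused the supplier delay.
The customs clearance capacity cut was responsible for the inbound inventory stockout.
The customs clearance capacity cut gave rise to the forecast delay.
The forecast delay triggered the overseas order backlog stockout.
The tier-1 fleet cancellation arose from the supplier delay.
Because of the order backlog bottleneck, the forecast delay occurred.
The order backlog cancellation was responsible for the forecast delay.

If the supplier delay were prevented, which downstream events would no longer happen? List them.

Downstream of the supplier delay: the tier-1 fleet cancellation, the cross-dock customs clearance rerouting.

the cross-dock customs clearance rerouting, the tier-1 fleet cancellation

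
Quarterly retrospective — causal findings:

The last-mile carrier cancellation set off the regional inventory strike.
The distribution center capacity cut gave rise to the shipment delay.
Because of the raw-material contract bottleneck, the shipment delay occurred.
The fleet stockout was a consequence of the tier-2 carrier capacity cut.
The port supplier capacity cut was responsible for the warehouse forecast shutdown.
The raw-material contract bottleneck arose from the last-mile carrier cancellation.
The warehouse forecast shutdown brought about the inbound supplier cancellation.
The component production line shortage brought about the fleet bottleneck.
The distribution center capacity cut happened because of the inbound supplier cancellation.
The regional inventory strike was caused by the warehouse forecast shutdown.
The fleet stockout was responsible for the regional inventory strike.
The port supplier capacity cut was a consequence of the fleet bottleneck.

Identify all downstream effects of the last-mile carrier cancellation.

the raw-material contract bottleneck, the regional inventory strike, the shipment delay

Direct effects: the regional inventory strike, the raw-material contract bottleneck.
2 steps out: the shipment delay.
Not reachable from it: the component production line shortage, the fleet bottleneck, the port supplier capacity cut, the warehouse forecast shutdown, the tier-2 carrier capacity cut, the inbound supplier cancellation, the fleet stockout, the distribution center capacity cut.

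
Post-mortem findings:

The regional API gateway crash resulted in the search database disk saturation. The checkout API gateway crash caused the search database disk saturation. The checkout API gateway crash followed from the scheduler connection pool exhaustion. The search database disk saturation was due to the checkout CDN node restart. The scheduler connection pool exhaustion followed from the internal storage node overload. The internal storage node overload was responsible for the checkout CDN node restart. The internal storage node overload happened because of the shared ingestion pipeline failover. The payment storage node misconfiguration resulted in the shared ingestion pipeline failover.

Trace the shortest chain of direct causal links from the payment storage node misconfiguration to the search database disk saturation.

the payment storage node misconfiguration → the shared ingestion pipeline failover → the internal storage node overload → the checkout CDN node restart → the search database disk saturation

the payment storage node misconfiguration → the shared ingestion pipeline failover
the shared ingestion pipeline failover → the internal storage node overload
the internal storage node overload → the checkout CDN node restart
the checkout CDN node restart → the search database disk saturation
Length: 4 steps.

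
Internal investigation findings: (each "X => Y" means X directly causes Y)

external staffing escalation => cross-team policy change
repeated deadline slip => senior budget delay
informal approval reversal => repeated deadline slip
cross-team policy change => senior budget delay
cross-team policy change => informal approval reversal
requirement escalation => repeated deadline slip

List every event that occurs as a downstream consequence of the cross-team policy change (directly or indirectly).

Direct effects: the informal approval reversal, the senior budget delay.
2 steps out: the repeated deadline slip.
Not reachable from it: the requirement escalation, the external staffing escalation.

the informal approval reversal, the repeated deadline slip, the senior budget delay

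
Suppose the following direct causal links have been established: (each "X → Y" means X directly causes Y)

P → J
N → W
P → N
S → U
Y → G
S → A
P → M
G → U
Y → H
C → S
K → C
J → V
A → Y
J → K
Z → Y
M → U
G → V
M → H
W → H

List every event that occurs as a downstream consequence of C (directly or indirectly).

A, G, H, S, U, V, Y

Direct effects: S.
2 steps out: A, U.
3 steps out: Y.
4 steps out: G, H.
5 steps out: V.
Not reachable from it: P, J, N, M, K, Z, W.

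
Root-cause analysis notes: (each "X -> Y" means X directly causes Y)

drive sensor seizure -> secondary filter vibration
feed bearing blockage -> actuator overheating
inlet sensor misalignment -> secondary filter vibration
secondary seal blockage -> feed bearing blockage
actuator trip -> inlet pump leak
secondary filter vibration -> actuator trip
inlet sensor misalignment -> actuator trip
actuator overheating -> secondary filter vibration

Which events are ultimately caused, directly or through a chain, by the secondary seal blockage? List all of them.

Direct effects: the feed bearing blockage.
2 steps out: the actuator overheating.
3 steps out: the secondary filter vibration.
4 steps out: the actuator trip.
5 steps out: the inlet pump leak.
Not reachable from it: the drive sensor seizure, the inlet sensor misalignment.

the actuator overheating, the actuator trip, the feed bearing blockage, the inlet pump leak, the secondary filter vibration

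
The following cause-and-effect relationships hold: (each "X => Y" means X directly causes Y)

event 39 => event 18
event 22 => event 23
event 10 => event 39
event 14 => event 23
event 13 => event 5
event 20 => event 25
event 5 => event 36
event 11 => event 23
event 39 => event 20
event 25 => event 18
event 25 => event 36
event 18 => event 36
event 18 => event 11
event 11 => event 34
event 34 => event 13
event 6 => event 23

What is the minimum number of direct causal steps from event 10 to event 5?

Shortest chain: event 10 → event 39 → event 18 → event 11 → event 34 → event 13 → event 5.

6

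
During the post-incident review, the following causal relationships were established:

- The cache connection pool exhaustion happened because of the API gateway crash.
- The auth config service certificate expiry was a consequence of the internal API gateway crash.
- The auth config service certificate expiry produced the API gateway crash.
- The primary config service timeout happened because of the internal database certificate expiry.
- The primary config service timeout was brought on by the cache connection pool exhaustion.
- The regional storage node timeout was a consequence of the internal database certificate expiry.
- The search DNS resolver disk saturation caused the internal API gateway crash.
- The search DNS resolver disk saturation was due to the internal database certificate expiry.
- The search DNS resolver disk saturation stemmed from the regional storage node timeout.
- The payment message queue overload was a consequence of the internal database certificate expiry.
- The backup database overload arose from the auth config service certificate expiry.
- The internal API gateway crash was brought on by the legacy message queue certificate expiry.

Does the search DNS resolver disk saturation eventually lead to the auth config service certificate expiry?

Yes

There is a causal chain: the search DNS resolver disk saturation → the internal API gateway crash → the auth config service certificate expiry.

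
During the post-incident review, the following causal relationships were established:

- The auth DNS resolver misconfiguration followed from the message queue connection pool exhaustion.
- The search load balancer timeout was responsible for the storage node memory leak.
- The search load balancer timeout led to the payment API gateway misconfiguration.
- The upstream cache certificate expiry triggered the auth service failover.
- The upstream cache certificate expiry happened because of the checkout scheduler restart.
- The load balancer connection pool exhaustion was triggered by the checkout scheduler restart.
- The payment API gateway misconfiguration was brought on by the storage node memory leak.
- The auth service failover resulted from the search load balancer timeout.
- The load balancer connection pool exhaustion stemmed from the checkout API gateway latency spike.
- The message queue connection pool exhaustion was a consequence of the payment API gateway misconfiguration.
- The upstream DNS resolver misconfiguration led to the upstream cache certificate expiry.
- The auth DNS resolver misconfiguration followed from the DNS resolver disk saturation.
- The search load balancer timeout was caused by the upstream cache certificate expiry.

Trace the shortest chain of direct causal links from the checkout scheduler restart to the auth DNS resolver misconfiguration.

the checkout scheduler restart → the upstream cache certificate expiry → the search load balancer timeout → the payment API gateway misconfiguration → the message queue connection pool exhaustion → the auth DNS resolver misconfiguration

the checkout scheduler restart → the upstream cache certificate expiry
the upstream cache certificate expiry → the search load balancer timeout
the search load balancer timeout → the payment API gateway misconfiguration
the payment API gateway misconfiguration → the message queue connection pool exhaustion
the message queue connection pool exhaustion → the auth DNS resolver misconfiguration
Length: 5 steps.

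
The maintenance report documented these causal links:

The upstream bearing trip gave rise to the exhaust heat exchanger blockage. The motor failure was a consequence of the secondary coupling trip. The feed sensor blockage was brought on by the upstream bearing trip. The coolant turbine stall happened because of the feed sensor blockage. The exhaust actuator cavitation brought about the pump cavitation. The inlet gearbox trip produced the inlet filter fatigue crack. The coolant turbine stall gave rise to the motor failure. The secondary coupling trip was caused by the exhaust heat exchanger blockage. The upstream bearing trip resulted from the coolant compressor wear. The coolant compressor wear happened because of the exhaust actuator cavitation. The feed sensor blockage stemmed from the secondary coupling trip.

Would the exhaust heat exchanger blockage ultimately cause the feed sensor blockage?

Yes

There is a causal chain: the exhaust heat exchanger blockage → the secondary coupling trip → the feed sensor blockage.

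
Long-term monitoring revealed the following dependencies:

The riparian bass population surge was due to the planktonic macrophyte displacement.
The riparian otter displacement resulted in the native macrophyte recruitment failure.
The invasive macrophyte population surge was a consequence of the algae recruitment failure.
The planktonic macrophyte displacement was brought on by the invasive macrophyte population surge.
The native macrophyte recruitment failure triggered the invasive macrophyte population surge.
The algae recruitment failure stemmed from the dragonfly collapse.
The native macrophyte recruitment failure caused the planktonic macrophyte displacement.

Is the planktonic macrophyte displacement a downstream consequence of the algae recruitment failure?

Yes

There is a causal chain: the algae recruitment failure → the invasive macrophyte population surge → the planktonic macrophyte displacement.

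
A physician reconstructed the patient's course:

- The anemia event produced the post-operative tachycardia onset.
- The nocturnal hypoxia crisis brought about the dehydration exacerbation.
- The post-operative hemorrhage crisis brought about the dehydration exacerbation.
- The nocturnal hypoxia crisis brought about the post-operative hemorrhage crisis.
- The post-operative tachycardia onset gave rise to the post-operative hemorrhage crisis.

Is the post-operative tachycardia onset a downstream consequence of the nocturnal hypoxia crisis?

No

The nocturnal hypoxia crisis leads to the post-operative hemorrhage crisis, the dehydration exacerbation; the post-operative tachycardia onset is not among them.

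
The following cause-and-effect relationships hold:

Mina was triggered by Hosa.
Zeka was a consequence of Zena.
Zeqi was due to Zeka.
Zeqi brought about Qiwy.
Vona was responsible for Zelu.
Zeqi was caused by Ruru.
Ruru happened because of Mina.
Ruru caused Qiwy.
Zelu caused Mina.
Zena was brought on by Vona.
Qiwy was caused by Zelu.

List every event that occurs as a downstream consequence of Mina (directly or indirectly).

Qiwy, Ruru, Zeqi

Direct effects: Ruru.
2 steps out: Zeqi, Qiwy.
Not reachable from it: Vona, Zelu, Zena, Zeka, Hosa.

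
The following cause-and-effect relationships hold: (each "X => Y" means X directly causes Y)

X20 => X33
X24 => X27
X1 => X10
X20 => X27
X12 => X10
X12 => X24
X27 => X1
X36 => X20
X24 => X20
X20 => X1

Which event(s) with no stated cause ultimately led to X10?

X12, X36

Tracing upstream from X10: X10 ← X12.
A separate upstream branch: X10 ← X1 ← X20 ← X36.
Each of those chain origins has no stated cause.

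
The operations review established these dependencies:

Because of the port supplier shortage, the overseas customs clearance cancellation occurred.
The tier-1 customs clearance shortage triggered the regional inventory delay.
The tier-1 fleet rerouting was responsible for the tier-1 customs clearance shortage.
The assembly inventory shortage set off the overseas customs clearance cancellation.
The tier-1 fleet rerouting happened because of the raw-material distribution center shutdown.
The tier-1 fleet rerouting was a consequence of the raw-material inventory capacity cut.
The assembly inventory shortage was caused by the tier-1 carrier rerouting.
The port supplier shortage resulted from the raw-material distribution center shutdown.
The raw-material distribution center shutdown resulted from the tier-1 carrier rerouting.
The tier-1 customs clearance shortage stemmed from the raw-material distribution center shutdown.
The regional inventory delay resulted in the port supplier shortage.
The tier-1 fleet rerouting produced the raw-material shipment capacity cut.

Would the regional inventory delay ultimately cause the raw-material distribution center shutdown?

No

The regional inventory delay leads to the port supplier shortage, the overseas customs clearance cancellation; the raw-material distribution center shutdown is not among them.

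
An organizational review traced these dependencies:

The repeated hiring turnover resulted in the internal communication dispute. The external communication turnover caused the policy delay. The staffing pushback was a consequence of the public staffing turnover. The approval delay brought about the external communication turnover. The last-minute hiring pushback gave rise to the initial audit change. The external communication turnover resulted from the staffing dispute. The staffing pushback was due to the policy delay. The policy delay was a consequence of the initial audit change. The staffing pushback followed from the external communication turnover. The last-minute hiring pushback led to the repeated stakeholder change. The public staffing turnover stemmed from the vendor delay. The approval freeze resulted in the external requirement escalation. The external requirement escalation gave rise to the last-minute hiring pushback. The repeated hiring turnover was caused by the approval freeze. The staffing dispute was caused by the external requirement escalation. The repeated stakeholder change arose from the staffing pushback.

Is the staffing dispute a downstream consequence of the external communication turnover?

The external communication turnover leads to the policy delay, the staffing pushback, the repeated stakeholder change; the staffing dispute is not among them.

No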